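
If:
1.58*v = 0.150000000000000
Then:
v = 0.09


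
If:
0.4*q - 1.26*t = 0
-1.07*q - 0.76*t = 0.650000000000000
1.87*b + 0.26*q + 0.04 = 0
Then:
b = 0.05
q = -0.50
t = -0.16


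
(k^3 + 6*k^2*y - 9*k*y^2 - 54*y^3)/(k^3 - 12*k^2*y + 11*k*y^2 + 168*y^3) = (k^2 + 3*k*y - 18*y^2)/(k^2 - 15*k*y + 56*y^2)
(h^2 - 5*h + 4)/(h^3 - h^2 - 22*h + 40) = (h - 1)/(h^2 + 3*h - 10)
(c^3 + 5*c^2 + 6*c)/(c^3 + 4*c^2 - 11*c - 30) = c*(c + 3)/(c^2 + 2*c - 15)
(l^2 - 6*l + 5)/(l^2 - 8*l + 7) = (l - 5)/(l - 7)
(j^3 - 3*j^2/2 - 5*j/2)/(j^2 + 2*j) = (2*j^2 - 3*j - 5)/(2*(j + 2))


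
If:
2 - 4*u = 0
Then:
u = 1/2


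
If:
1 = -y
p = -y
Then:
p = 1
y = -1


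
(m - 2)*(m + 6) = m^2 + 4*m - 12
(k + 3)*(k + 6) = k^2 + 9*k + 18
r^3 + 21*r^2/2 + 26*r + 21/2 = (r + 1/2)*(r + 3)*(r + 7)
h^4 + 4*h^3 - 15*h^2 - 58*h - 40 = (h - 4)*(h + 1)*(h + 2)*(h + 5)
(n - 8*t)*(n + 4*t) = n^2 - 4*n*t - 32*t^2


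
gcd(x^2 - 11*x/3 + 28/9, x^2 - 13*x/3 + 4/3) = 1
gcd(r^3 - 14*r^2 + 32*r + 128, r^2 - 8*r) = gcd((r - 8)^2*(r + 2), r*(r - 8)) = r - 8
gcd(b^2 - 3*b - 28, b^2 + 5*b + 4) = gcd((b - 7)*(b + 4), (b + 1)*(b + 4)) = b + 4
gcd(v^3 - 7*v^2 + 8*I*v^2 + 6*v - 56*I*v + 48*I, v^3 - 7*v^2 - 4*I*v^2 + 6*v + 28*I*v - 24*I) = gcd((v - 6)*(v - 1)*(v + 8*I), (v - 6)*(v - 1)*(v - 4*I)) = v^2 - 7*v + 6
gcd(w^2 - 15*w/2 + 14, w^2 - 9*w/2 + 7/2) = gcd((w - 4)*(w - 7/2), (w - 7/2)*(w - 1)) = w - 7/2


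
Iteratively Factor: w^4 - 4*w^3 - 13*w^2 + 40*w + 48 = (w - 4)*(w^3 - 13*w - 12) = (w - 4)*(w + 1)*(w^2 - w - 12) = (w - 4)^2*(w + 1)*(w + 3)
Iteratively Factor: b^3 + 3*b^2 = (b)*(b^2 + 3*b) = b^2*(b + 3)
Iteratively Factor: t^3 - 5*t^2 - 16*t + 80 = (t + 4)*(t^2 - 9*t + 20) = (t - 4)*(t + 4)*(t - 5)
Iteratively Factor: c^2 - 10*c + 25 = (c - 5)*(c - 5)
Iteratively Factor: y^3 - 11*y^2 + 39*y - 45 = (y - 3)*(y^2 - 8*y + 15) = (y - 5)*(y - 3)*(y - 3)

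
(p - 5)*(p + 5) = p^2 - 25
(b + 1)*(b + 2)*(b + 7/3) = b^3 + 16*b^2/3 + 9*b + 14/3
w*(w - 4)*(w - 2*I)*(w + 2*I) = w^4 - 4*w^3 + 4*w^2 - 16*w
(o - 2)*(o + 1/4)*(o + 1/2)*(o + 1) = o^4 - o^3/4 - 21*o^2/8 - 13*o/8 - 1/4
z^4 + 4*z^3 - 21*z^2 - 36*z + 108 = (z - 3)*(z - 2)*(z + 3)*(z + 6)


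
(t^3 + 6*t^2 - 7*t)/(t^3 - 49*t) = (t - 1)/(t - 7)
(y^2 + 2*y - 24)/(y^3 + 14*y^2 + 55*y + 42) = (y - 4)/(y^2 + 8*y + 7)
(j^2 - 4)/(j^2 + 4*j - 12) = (j + 2)/(j + 6)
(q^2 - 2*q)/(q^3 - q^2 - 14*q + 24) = q/(q^2 + q - 12)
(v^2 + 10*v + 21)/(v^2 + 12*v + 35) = (v + 3)/(v + 5)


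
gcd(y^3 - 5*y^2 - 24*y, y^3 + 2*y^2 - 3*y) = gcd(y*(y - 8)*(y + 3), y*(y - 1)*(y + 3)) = y^2 + 3*y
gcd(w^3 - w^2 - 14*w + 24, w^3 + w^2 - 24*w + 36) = w^2 - 5*w + 6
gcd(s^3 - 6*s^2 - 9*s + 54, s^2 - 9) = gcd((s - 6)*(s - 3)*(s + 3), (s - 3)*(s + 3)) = s^2 - 9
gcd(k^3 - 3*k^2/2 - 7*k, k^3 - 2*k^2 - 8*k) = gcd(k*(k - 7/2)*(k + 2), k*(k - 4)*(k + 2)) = k^2 + 2*k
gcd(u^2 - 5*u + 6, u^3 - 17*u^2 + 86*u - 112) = u - 2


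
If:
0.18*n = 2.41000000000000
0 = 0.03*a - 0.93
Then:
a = 31.00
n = 13.39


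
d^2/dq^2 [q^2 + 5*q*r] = 2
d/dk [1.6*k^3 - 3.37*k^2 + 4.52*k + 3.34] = 4.8*k^2 - 6.74*k + 4.52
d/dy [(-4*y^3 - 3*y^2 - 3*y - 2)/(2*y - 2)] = (-8*y^3 + 9*y^2 + 6*y + 5)/(2*(y^2 - 2*y + 1))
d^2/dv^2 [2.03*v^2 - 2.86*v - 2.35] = 4.06000000000000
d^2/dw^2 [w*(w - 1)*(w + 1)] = 6*w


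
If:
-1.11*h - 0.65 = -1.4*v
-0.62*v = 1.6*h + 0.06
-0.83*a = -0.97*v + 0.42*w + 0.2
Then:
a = 0.147530083451078 - 0.506024096385542*w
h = -0.17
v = 0.33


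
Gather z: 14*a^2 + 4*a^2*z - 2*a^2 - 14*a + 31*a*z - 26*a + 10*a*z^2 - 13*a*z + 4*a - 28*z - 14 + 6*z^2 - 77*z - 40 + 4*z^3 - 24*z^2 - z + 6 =12*a^2 - 36*a + 4*z^3 + z^2*(10*a - 18) + z*(4*a^2 + 18*a - 106) - 48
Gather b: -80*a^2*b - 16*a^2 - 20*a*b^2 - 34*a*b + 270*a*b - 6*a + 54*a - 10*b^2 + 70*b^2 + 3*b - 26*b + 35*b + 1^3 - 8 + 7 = -16*a^2 + 48*a + b^2*(60 - 20*a) + b*(-80*a^2 + 236*a + 12)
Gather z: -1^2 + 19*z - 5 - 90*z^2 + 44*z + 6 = -90*z^2 + 63*z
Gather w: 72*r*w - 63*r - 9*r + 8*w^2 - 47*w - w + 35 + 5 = -72*r + 8*w^2 + w*(72*r - 48) + 40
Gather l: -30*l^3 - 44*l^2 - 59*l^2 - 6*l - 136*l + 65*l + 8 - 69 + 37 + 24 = -30*l^3 - 103*l^2 - 77*l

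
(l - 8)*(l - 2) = l^2 - 10*l + 16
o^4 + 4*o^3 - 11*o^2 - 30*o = o*(o - 3)*(o + 2)*(o + 5)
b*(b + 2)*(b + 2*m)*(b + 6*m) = b^4 + 8*b^3*m + 2*b^3 + 12*b^2*m^2 + 16*b^2*m + 24*b*m^2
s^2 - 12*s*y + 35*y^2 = (s - 7*y)*(s - 5*y)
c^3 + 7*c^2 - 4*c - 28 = (c - 2)*(c + 2)*(c + 7)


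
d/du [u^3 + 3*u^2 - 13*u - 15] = 3*u^2 + 6*u - 13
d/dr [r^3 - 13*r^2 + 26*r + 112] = 3*r^2 - 26*r + 26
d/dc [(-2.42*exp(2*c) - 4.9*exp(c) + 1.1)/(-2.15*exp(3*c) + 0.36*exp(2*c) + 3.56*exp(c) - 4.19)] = (-5.203*exp(4*c) - 21.07*exp(3*c) + 0.2438*exp(2*c) + 19.4876*exp(c) + 16.615)*exp(c)/(4.6225*exp(6*c) - 1.548*exp(5*c) - 15.1784*exp(4*c) + 20.5802*exp(3*c) + 9.6568*exp(2*c) - 29.8328*exp(c) + 17.5561)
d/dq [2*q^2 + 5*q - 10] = 4*q + 5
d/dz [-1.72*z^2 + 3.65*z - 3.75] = 3.65 - 3.44*z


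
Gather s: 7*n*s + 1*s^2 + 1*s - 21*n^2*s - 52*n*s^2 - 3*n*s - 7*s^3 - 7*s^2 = -7*s^3 + s^2*(-52*n - 6) + s*(-21*n^2 + 4*n + 1)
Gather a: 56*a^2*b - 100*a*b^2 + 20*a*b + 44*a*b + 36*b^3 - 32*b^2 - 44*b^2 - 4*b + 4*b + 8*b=56*a^2*b + a*(-100*b^2 + 64*b) + 36*b^3 - 76*b^2 + 8*b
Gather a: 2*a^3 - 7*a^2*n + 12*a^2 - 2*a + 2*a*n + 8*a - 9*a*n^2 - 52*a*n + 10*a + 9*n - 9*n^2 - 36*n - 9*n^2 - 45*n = 2*a^3 + a^2*(12 - 7*n) + a*(-9*n^2 - 50*n + 16) - 18*n^2 - 72*n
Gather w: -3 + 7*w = 7*w - 3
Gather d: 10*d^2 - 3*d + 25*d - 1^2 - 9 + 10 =10*d^2 + 22*d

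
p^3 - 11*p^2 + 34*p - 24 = (p - 6)*(p - 4)*(p - 1)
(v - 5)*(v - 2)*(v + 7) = v^3 - 39*v + 70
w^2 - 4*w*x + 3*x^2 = (w - 3*x)*(w - x)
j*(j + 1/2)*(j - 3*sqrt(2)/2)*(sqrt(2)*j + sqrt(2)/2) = sqrt(2)*j^4 - 3*j^3 + sqrt(2)*j^3 - 3*j^2 + sqrt(2)*j^2/4 - 3*j/4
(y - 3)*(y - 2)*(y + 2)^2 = y^4 - y^3 - 10*y^2 + 4*y + 24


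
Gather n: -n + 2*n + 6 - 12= n - 6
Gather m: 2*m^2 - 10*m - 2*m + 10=2*m^2 - 12*m + 10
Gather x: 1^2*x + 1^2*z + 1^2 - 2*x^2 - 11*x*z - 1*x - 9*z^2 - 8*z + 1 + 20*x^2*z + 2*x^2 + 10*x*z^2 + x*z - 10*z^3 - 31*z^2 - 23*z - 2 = 20*x^2*z + x*(10*z^2 - 10*z) - 10*z^3 - 40*z^2 - 30*z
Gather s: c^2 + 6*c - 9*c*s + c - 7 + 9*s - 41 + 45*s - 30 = c^2 + 7*c + s*(54 - 9*c) - 78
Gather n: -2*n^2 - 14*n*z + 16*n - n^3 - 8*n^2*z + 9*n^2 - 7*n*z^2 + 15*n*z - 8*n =-n^3 + n^2*(7 - 8*z) + n*(-7*z^2 + z + 8)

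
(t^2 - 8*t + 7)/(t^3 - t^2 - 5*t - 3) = (-t^2 + 8*t - 7)/(-t^3 + t^2 + 5*t + 3)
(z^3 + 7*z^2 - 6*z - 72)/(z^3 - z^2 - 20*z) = (z^2 + 3*z - 18)/(z*(z - 5))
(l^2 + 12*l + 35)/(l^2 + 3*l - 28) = (l + 5)/(l - 4)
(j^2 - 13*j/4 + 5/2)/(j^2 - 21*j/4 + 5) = (j - 2)/(j - 4)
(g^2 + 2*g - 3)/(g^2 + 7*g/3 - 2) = 3*(g - 1)/(3*g - 2)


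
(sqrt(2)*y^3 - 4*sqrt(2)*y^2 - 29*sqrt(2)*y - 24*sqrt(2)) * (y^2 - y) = sqrt(2)*y^5 - 5*sqrt(2)*y^4 - 25*sqrt(2)*y^3 + 5*sqrt(2)*y^2 + 24*sqrt(2)*y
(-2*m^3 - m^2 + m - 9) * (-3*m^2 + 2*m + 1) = 6*m^5 - m^4 - 7*m^3 + 28*m^2 - 17*m - 9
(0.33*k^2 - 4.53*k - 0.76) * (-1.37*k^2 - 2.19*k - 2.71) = -0.4521*k^4 + 5.4834*k^3 + 10.0676*k^2 + 13.9407*k + 2.0596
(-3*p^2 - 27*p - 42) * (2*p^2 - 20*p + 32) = -6*p^4 + 6*p^3 + 360*p^2 - 24*p - 1344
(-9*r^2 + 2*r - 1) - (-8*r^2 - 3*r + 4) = -r^2 + 5*r - 5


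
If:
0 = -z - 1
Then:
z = -1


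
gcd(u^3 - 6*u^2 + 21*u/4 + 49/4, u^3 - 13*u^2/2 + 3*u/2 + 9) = u + 1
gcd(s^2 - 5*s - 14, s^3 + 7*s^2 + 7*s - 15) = 1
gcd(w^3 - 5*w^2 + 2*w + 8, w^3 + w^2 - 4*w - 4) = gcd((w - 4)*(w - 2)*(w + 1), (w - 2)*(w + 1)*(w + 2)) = w^2 - w - 2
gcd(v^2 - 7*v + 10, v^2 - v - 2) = v - 2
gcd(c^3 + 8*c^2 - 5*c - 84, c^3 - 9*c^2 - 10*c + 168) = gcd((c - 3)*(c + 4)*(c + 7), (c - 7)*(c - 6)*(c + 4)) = c + 4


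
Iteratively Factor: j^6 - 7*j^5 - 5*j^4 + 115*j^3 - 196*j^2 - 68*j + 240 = (j - 2)*(j^5 - 5*j^4 - 15*j^3 + 85*j^2 - 26*j - 120) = (j - 2)^2*(j^4 - 3*j^3 - 21*j^2 + 43*j + 60) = (j - 3)*(j - 2)^2*(j^3 - 21*j - 20) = (j - 5)*(j - 3)*(j - 2)^2*(j^2 + 5*j + 4) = (j - 5)*(j - 3)*(j - 2)^2*(j + 1)*(j + 4)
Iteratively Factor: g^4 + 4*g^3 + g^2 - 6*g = (g - 1)*(g^3 + 5*g^2 + 6*g) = (g - 1)*(g + 2)*(g^2 + 3*g) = g*(g - 1)*(g + 2)*(g + 3)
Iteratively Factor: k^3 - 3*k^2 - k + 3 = (k - 3)*(k^2 - 1) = (k - 3)*(k + 1)*(k - 1)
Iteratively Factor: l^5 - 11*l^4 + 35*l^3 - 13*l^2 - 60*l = (l)*(l^4 - 11*l^3 + 35*l^2 - 13*l - 60) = l*(l - 5)*(l^3 - 6*l^2 + 5*l + 12) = l*(l - 5)*(l + 1)*(l^2 - 7*l + 12) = l*(l - 5)*(l - 4)*(l + 1)*(l - 3)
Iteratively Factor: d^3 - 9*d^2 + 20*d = (d)*(d^2 - 9*d + 20) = d*(d - 4)*(d - 5)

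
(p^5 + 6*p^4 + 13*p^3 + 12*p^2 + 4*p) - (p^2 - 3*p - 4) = p^5 + 6*p^4 + 13*p^3 + 11*p^2 + 7*p + 4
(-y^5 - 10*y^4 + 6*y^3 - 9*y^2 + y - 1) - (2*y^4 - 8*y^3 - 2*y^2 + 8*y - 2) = -y^5 - 12*y^4 + 14*y^3 - 7*y^2 - 7*y + 1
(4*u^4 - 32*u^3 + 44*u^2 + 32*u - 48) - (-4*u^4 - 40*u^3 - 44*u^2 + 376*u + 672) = 8*u^4 + 8*u^3 + 88*u^2 - 344*u - 720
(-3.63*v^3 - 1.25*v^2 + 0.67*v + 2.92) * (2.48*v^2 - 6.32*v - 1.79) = -9.0024*v^5 + 19.8416*v^4 + 16.0593*v^3 + 5.2447*v^2 - 19.6537*v - 5.2268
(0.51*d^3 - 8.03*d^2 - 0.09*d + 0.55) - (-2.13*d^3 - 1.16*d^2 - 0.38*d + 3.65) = 2.64*d^3 - 6.87*d^2 + 0.29*d - 3.1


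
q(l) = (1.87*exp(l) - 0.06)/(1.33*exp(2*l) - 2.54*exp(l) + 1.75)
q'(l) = (1.87*exp(l) - 0.06)*(-2.66*exp(2*l) + 2.54*exp(l))/(1.33*exp(2*l) - 2.54*exp(l) + 1.75)^2 + 1.87*exp(l)/(1.33*exp(2*l) - 2.54*exp(l) + 1.75)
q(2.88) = 0.09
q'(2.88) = -0.10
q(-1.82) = 0.18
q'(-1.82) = 0.26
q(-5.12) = -0.03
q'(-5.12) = 0.01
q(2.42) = 0.15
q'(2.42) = -0.17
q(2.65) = 0.11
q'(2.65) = -0.13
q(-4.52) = -0.02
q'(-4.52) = 0.01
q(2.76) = 0.10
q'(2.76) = -0.11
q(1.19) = 0.78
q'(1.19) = -1.26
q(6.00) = 0.00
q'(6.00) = 0.00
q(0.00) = 3.35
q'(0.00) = 2.72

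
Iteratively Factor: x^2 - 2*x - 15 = (x + 3)*(x - 5)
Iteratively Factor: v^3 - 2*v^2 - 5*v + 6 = (v + 2)*(v^2 - 4*v + 3) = (v - 1)*(v + 2)*(v - 3)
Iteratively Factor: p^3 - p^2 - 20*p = (p + 4)*(p^2 - 5*p) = p*(p + 4)*(p - 5)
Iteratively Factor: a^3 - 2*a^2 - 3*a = (a)*(a^2 - 2*a - 3) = a*(a + 1)*(a - 3)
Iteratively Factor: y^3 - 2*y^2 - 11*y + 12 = (y - 4)*(y^2 + 2*y - 3) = (y - 4)*(y - 1)*(y + 3)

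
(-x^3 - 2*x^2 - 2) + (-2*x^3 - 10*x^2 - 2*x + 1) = -3*x^3 - 12*x^2 - 2*x - 1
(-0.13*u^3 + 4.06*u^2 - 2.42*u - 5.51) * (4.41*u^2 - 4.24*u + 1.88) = -0.5733*u^5 + 18.4558*u^4 - 28.131*u^3 - 6.4055*u^2 + 18.8128*u - 10.3588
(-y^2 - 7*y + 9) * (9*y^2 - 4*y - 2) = -9*y^4 - 59*y^3 + 111*y^2 - 22*y - 18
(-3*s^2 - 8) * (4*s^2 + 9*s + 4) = -12*s^4 - 27*s^3 - 44*s^2 - 72*s - 32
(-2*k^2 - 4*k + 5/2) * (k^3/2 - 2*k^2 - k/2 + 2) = -k^5 + 2*k^4 + 41*k^3/4 - 7*k^2 - 37*k/4 + 5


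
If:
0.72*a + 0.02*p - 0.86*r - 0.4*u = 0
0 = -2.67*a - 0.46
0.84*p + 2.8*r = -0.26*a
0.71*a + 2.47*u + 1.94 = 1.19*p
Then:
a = -0.17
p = -1.84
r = 0.57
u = -1.62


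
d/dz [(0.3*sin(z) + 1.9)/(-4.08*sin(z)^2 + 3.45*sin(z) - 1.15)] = (1.224*sin(z)^2 + 15.504*sin(z) - 6.9)*cos(z)/(16.6464*sin(z)^4 - 28.152*sin(z)^3 + 21.2865*sin(z)^2 - 7.935*sin(z) + 1.3225)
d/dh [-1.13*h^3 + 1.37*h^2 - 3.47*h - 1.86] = -3.39*h^2 + 2.74*h - 3.47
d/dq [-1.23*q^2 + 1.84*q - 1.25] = 1.84 - 2.46*q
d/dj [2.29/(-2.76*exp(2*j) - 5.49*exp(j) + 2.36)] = (12.6408*exp(j) + 12.5721)*exp(j)/(2.76*exp(2*j) + 5.49*exp(j) - 2.36)^2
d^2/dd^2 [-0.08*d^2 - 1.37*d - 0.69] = -0.160000000000000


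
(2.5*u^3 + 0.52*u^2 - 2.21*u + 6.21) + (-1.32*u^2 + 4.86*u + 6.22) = 2.5*u^3 - 0.8*u^2 + 2.65*u + 12.43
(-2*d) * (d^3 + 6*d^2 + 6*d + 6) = -2*d^4 - 12*d^3 - 12*d^2 - 12*d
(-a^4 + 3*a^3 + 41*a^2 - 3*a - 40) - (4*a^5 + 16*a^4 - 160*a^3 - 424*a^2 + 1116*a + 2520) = -4*a^5 - 17*a^4 + 163*a^3 + 465*a^2 - 1119*a - 2560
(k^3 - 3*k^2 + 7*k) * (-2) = -2*k^3 + 6*k^2 - 14*k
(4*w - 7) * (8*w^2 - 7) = 32*w^3 - 56*w^2 - 28*w + 49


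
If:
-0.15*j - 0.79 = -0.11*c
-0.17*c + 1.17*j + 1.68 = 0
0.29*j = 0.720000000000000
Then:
No Solution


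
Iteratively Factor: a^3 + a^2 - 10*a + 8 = (a + 4)*(a^2 - 3*a + 2) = (a - 1)*(a + 4)*(a - 2)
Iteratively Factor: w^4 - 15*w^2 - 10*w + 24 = (w - 1)*(w^3 + w^2 - 14*w - 24) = (w - 4)*(w - 1)*(w^2 + 5*w + 6) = (w - 4)*(w - 1)*(w + 3)*(w + 2)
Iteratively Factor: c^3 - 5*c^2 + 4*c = (c - 4)*(c^2 - c) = c*(c - 4)*(c - 1)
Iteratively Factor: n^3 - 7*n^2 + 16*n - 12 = (n - 3)*(n^2 - 4*n + 4) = (n - 3)*(n - 2)*(n - 2)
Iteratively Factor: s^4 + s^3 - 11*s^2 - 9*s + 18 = (s + 2)*(s^3 - s^2 - 9*s + 9) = (s - 1)*(s + 2)*(s^2 - 9) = (s - 1)*(s + 2)*(s + 3)*(s - 3)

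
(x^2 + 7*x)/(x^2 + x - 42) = x/(x - 6)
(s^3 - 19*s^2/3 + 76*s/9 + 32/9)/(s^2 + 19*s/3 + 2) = (3*s^2 - 20*s + 32)/(3*(s + 6))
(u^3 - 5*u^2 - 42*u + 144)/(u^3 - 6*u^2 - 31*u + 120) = (u + 6)/(u + 5)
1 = 1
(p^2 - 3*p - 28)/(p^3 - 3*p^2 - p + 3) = (p^2 - 3*p - 28)/(p^3 - 3*p^2 - p + 3)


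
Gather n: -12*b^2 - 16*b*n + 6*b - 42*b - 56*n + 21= -12*b^2 - 36*b + n*(-16*b - 56) + 21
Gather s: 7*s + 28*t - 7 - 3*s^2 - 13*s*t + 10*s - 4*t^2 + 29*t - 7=-3*s^2 + s*(17 - 13*t) - 4*t^2 + 57*t - 14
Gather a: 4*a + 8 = 4*a + 8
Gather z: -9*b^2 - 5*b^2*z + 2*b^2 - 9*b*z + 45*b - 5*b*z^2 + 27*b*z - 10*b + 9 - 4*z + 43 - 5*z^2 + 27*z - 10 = -7*b^2 + 35*b + z^2*(-5*b - 5) + z*(-5*b^2 + 18*b + 23) + 42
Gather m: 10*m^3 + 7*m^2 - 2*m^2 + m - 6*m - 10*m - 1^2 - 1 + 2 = 10*m^3 + 5*m^2 - 15*m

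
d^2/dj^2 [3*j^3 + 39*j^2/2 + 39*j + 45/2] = 18*j + 39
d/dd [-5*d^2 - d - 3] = -10*d - 1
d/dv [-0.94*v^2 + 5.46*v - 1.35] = 5.46 - 1.88*v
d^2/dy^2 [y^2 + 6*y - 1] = 2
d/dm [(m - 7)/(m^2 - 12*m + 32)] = (m^2 - 12*m - 2*(m - 7)*(m - 6) + 32)/(m^2 - 12*m + 32)^2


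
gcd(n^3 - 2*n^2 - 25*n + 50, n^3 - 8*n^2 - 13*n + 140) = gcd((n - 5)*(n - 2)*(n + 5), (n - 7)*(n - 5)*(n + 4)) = n - 5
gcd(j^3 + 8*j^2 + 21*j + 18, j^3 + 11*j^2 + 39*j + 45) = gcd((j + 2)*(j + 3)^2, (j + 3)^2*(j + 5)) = j^2 + 6*j + 9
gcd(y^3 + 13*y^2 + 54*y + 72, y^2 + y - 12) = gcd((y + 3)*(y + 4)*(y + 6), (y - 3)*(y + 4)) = y + 4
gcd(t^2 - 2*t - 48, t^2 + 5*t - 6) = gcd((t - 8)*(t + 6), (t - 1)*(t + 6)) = t + 6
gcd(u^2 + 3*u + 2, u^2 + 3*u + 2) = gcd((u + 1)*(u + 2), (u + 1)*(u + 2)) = u^2 + 3*u + 2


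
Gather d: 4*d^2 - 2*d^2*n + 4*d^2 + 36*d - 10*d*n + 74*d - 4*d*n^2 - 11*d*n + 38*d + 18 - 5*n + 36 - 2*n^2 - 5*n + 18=d^2*(8 - 2*n) + d*(-4*n^2 - 21*n + 148) - 2*n^2 - 10*n + 72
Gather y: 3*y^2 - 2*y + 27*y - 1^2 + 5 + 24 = 3*y^2 + 25*y + 28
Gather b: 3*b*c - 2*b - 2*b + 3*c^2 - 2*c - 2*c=b*(3*c - 4) + 3*c^2 - 4*c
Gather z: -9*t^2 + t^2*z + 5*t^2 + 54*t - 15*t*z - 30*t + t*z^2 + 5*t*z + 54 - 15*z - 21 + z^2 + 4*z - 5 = -4*t^2 + 24*t + z^2*(t + 1) + z*(t^2 - 10*t - 11) + 28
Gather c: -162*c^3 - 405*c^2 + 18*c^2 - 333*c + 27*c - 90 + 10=-162*c^3 - 387*c^2 - 306*c - 80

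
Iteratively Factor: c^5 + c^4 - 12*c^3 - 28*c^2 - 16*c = (c)*(c^4 + c^3 - 12*c^2 - 28*c - 16) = c*(c + 1)*(c^3 - 12*c - 16) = c*(c + 1)*(c + 2)*(c^2 - 2*c - 8) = c*(c - 4)*(c + 1)*(c + 2)*(c + 2)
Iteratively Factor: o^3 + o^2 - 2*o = (o)*(o^2 + o - 2) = o*(o + 2)*(o - 1)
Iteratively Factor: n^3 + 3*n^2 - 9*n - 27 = (n - 3)*(n^2 + 6*n + 9) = (n - 3)*(n + 3)*(n + 3)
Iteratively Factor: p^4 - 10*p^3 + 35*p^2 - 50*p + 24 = (p - 2)*(p^3 - 8*p^2 + 19*p - 12) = (p - 2)*(p - 1)*(p^2 - 7*p + 12) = (p - 3)*(p - 2)*(p - 1)*(p - 4)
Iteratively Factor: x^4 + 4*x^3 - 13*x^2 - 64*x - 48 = (x - 4)*(x^3 + 8*x^2 + 19*x + 12) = (x - 4)*(x + 4)*(x^2 + 4*x + 3) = (x - 4)*(x + 3)*(x + 4)*(x + 1)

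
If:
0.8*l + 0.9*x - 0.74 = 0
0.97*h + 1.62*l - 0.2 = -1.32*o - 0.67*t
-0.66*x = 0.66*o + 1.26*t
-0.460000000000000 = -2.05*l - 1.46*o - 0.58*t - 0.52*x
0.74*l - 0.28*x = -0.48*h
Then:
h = 0.21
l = 0.13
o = 0.03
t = -0.39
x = 0.71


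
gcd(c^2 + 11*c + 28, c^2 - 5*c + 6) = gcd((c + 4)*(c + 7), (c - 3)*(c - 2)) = 1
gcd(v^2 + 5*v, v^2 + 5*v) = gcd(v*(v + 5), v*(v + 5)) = v^2 + 5*v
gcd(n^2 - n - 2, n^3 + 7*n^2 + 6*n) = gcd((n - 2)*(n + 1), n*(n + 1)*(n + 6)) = n + 1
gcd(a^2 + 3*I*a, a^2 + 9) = a + 3*I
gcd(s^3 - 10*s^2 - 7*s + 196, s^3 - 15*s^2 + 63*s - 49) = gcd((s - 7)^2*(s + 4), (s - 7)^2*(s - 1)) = s^2 - 14*s + 49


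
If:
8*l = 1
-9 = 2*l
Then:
No Solution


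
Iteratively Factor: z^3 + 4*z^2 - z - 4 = (z + 1)*(z^2 + 3*z - 4) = (z + 1)*(z + 4)*(z - 1)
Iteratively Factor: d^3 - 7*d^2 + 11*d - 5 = (d - 1)*(d^2 - 6*d + 5) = (d - 1)^2*(d - 5)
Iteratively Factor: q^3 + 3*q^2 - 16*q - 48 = (q + 4)*(q^2 - q - 12) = (q - 4)*(q + 4)*(q + 3)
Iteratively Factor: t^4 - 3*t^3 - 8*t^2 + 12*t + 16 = (t + 2)*(t^3 - 5*t^2 + 2*t + 8) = (t + 1)*(t + 2)*(t^2 - 6*t + 8) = (t - 4)*(t + 1)*(t + 2)*(t - 2)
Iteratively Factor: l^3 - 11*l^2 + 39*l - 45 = (l - 3)*(l^2 - 8*l + 15) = (l - 5)*(l - 3)*(l - 3)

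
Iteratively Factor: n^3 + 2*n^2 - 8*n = (n + 4)*(n^2 - 2*n) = (n - 2)*(n + 4)*(n)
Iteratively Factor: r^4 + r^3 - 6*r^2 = (r)*(r^3 + r^2 - 6*r) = r*(r + 3)*(r^2 - 2*r) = r^2*(r + 3)*(r - 2)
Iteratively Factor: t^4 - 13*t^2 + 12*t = (t + 4)*(t^3 - 4*t^2 + 3*t) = (t - 3)*(t + 4)*(t^2 - t) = (t - 3)*(t - 1)*(t + 4)*(t)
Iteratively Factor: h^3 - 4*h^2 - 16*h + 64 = (h - 4)*(h^2 - 16) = (h - 4)*(h + 4)*(h - 4)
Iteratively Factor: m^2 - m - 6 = (m - 3)*(m + 2)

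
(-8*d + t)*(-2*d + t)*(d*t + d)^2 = 16*d^4*t^2 + 32*d^4*t + 16*d^4 - 10*d^3*t^3 - 20*d^3*t^2 - 10*d^3*t + d^2*t^4 + 2*d^2*t^3 + d^2*t^2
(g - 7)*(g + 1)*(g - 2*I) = g^3 - 6*g^2 - 2*I*g^2 - 7*g + 12*I*g + 14*I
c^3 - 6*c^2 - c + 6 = (c - 6)*(c - 1)*(c + 1)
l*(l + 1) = l^2 + l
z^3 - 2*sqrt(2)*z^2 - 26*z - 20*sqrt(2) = (z - 5*sqrt(2))*(z + sqrt(2))*(z + 2*sqrt(2))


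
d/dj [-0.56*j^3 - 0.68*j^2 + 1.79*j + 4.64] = -1.68*j^2 - 1.36*j + 1.79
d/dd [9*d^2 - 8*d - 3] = 18*d - 8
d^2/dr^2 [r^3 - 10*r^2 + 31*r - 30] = 6*r - 20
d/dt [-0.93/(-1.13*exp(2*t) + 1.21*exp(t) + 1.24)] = (1.1253 - 2.1018*exp(t))*exp(t)/(-1.13*exp(2*t) + 1.21*exp(t) + 1.24)^2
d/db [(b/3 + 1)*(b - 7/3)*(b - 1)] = b^2 - 2*b/9 - 23/9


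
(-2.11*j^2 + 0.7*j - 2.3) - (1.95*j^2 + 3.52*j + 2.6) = -4.06*j^2 - 2.82*j - 4.9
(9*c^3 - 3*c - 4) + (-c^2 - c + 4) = 9*c^3 - c^2 - 4*c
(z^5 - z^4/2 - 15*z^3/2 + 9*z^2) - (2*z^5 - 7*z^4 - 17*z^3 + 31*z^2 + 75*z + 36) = -z^5 + 13*z^4/2 + 19*z^3/2 - 22*z^2 - 75*z - 36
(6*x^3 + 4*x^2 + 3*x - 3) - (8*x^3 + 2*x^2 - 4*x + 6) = -2*x^3 + 2*x^2 + 7*x - 9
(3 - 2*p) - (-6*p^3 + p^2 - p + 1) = 6*p^3 - p^2 - p + 2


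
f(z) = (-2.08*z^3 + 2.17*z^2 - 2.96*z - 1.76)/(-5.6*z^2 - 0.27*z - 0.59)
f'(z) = (11.2*z + 0.27)*(-2.08*z^3 + 2.17*z^2 - 2.96*z - 1.76)/(-5.6*z^2 - 0.27*z - 0.59)^2 + (-6.24*z^2 + 4.34*z - 2.96)/(-5.6*z^2 - 0.27*z - 0.59)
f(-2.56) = -1.50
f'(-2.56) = 0.34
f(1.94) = 0.65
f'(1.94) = 0.16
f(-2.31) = -1.42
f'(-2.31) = 0.34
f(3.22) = 0.98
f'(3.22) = 0.30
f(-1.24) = -1.04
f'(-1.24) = 0.43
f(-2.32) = -1.42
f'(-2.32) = 0.34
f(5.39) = 1.70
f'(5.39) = 0.35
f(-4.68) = -2.24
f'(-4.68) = 0.36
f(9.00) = 3.00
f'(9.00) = 0.36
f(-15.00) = -6.01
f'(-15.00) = 0.37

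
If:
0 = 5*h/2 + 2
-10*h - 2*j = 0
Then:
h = -4/5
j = 4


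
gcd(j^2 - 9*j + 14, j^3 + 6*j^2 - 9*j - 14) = j - 2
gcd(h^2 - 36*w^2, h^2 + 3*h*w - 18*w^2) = h + 6*w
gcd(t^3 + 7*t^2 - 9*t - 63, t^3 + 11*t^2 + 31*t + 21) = t^2 + 10*t + 21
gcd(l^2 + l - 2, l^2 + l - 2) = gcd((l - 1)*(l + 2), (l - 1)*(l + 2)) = l^2 + l - 2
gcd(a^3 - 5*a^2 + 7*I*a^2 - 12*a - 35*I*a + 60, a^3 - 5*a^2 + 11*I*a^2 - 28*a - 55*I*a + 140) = a^2 + a*(-5 + 4*I) - 20*I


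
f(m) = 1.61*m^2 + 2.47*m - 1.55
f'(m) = 3.22*m + 2.47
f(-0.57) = -2.43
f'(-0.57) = 0.63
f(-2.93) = 5.03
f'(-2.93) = -6.96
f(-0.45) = -2.34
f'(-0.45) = 1.02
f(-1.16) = -2.25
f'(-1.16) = -1.27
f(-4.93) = 25.40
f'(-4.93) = -13.40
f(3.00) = 20.35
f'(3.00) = 12.13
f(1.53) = 6.00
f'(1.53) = 7.40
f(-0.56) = -2.43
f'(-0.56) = 0.67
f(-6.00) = 41.59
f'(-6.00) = -16.85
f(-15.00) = 323.65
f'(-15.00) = -45.83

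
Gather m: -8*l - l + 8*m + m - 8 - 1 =-9*l + 9*m - 9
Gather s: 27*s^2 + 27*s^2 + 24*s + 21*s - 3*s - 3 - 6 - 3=54*s^2 + 42*s - 12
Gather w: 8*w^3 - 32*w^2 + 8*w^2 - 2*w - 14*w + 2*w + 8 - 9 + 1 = 8*w^3 - 24*w^2 - 14*w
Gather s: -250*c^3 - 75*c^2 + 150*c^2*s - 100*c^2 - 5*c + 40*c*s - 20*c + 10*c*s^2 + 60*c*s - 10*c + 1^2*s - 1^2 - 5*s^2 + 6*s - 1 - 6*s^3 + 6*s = -250*c^3 - 175*c^2 - 35*c - 6*s^3 + s^2*(10*c - 5) + s*(150*c^2 + 100*c + 13) - 2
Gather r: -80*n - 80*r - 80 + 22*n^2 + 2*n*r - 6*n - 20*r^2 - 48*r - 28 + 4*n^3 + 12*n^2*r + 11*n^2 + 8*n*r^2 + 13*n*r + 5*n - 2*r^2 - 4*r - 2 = 4*n^3 + 33*n^2 - 81*n + r^2*(8*n - 22) + r*(12*n^2 + 15*n - 132) - 110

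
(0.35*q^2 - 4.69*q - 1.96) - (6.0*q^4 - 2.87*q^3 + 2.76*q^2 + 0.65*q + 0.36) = -6.0*q^4 + 2.87*q^3 - 2.41*q^2 - 5.34*q - 2.32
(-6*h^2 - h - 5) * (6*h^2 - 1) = -36*h^4 - 6*h^3 - 24*h^2 + h + 5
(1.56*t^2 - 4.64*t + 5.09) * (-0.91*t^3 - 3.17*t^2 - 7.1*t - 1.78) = -1.4196*t^5 - 0.7228*t^4 - 0.999100000000002*t^3 + 14.0319*t^2 - 27.8798*t - 9.0602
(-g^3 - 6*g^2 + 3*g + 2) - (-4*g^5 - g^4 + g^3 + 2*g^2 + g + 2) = 4*g^5 + g^4 - 2*g^3 - 8*g^2 + 2*g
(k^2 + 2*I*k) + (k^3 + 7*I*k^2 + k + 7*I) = k^3 + k^2 + 7*I*k^2 + k + 2*I*k + 7*I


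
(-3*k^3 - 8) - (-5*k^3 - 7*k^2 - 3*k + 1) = 2*k^3 + 7*k^2 + 3*k - 9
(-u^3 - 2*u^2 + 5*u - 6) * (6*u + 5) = -6*u^4 - 17*u^3 + 20*u^2 - 11*u - 30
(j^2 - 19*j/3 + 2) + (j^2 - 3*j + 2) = 2*j^2 - 28*j/3 + 4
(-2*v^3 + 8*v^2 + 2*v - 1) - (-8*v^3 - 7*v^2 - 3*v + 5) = 6*v^3 + 15*v^2 + 5*v - 6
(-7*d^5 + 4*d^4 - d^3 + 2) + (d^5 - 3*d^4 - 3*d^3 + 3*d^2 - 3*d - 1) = -6*d^5 + d^4 - 4*d^3 + 3*d^2 - 3*d + 1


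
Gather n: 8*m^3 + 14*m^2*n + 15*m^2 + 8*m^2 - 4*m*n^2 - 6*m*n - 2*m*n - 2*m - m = 8*m^3 + 23*m^2 - 4*m*n^2 - 3*m + n*(14*m^2 - 8*m)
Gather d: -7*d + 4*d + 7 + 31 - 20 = 18 - 3*d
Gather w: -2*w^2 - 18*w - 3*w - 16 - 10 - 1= -2*w^2 - 21*w - 27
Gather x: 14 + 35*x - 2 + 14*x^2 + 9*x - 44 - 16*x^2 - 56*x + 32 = -2*x^2 - 12*x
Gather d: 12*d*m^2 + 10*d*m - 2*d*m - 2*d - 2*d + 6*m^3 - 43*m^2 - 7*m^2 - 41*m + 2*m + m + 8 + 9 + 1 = d*(12*m^2 + 8*m - 4) + 6*m^3 - 50*m^2 - 38*m + 18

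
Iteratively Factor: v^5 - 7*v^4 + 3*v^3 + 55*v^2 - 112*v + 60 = (v - 5)*(v^4 - 2*v^3 - 7*v^2 + 20*v - 12) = (v - 5)*(v - 2)*(v^3 - 7*v + 6) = (v - 5)*(v - 2)^2*(v^2 + 2*v - 3) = (v - 5)*(v - 2)^2*(v - 1)*(v + 3)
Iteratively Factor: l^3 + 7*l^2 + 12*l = (l + 4)*(l^2 + 3*l) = (l + 3)*(l + 4)*(l)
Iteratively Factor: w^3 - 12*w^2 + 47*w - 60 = (w - 3)*(w^2 - 9*w + 20) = (w - 5)*(w - 3)*(w - 4)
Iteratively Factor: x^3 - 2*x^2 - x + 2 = (x + 1)*(x^2 - 3*x + 2) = (x - 2)*(x + 1)*(x - 1)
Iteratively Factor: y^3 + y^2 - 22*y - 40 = (y + 4)*(y^2 - 3*y - 10) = (y - 5)*(y + 4)*(y + 2)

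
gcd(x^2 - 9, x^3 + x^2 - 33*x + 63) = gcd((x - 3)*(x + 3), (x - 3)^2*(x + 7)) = x - 3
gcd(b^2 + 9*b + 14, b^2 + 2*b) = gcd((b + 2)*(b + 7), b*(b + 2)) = b + 2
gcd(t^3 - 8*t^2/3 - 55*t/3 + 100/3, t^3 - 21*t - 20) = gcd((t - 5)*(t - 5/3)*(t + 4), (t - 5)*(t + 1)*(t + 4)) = t^2 - t - 20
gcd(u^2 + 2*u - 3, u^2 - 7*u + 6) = u - 1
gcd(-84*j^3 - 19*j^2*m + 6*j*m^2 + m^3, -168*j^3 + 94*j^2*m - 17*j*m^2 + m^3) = 4*j - m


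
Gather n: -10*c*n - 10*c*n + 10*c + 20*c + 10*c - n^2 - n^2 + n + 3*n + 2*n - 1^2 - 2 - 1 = 40*c - 2*n^2 + n*(6 - 20*c) - 4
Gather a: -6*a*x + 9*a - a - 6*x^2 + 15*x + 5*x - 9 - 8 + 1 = a*(8 - 6*x) - 6*x^2 + 20*x - 16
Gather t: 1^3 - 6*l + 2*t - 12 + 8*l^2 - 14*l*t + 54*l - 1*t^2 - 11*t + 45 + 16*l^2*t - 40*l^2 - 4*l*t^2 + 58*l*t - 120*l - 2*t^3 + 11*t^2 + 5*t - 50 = -32*l^2 - 72*l - 2*t^3 + t^2*(10 - 4*l) + t*(16*l^2 + 44*l - 4) - 16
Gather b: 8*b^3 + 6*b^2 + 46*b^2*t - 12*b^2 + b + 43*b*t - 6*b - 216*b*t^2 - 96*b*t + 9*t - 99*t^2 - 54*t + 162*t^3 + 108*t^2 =8*b^3 + b^2*(46*t - 6) + b*(-216*t^2 - 53*t - 5) + 162*t^3 + 9*t^2 - 45*t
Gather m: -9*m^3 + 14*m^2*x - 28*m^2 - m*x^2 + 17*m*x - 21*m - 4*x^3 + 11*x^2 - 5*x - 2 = -9*m^3 + m^2*(14*x - 28) + m*(-x^2 + 17*x - 21) - 4*x^3 + 11*x^2 - 5*x - 2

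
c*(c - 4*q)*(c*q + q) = c^3*q - 4*c^2*q^2 + c^2*q - 4*c*q^2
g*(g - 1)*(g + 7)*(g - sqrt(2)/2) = g^4 - sqrt(2)*g^3/2 + 6*g^3 - 7*g^2 - 3*sqrt(2)*g^2 + 7*sqrt(2)*g/2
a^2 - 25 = (a - 5)*(a + 5)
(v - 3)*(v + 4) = v^2 + v - 12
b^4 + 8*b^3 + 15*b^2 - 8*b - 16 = (b - 1)*(b + 1)*(b + 4)^2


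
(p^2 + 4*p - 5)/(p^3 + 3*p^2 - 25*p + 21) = (p + 5)/(p^2 + 4*p - 21)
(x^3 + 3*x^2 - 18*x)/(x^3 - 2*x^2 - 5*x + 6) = x*(x + 6)/(x^2 + x - 2)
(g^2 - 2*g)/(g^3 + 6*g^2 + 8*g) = (g - 2)/(g^2 + 6*g + 8)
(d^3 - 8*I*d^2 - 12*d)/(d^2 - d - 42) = d*(-d^2 + 8*I*d + 12)/(-d^2 + d + 42)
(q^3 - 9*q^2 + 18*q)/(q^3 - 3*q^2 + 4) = q*(q^2 - 9*q + 18)/(q^3 - 3*q^2 + 4)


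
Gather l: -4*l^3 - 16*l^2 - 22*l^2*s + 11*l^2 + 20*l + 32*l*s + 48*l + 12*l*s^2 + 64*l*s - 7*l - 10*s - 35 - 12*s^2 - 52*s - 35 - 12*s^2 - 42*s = -4*l^3 + l^2*(-22*s - 5) + l*(12*s^2 + 96*s + 61) - 24*s^2 - 104*s - 70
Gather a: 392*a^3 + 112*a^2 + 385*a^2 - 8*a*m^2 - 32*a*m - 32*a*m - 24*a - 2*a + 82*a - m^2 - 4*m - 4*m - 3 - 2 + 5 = 392*a^3 + 497*a^2 + a*(-8*m^2 - 64*m + 56) - m^2 - 8*m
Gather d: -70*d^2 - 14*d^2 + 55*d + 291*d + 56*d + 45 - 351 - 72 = -84*d^2 + 402*d - 378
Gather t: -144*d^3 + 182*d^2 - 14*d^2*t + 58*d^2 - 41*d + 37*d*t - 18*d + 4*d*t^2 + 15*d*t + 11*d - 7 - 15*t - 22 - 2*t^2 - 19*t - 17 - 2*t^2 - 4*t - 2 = -144*d^3 + 240*d^2 - 48*d + t^2*(4*d - 4) + t*(-14*d^2 + 52*d - 38) - 48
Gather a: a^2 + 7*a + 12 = a^2 + 7*a + 12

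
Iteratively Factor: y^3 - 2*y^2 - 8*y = (y - 4)*(y^2 + 2*y) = (y - 4)*(y + 2)*(y)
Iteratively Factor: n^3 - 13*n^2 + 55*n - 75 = (n - 5)*(n^2 - 8*n + 15) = (n - 5)*(n - 3)*(n - 5)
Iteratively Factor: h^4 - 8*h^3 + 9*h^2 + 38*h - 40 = (h - 1)*(h^3 - 7*h^2 + 2*h + 40) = (h - 5)*(h - 1)*(h^2 - 2*h - 8) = (h - 5)*(h - 4)*(h - 1)*(h + 2)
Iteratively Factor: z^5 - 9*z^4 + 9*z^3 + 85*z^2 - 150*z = (z - 2)*(z^4 - 7*z^3 - 5*z^2 + 75*z) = (z - 2)*(z + 3)*(z^3 - 10*z^2 + 25*z) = (z - 5)*(z - 2)*(z + 3)*(z^2 - 5*z) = z*(z - 5)*(z - 2)*(z + 3)*(z - 5)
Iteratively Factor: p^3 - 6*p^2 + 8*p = (p - 2)*(p^2 - 4*p) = p*(p - 2)*(p - 4)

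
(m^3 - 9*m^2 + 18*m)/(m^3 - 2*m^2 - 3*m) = (m - 6)/(m + 1)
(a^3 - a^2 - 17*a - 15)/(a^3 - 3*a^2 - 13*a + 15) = (a + 1)/(a - 1)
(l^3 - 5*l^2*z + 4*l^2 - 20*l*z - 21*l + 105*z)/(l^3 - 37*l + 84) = (l - 5*z)/(l - 4)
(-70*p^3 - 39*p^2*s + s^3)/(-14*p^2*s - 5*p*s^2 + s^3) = (5*p + s)/s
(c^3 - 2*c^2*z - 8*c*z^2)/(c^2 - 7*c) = (c^2 - 2*c*z - 8*z^2)/(c - 7)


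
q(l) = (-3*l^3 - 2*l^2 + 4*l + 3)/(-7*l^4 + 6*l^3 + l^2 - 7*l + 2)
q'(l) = (-9*l^2 - 4*l + 4)/(-7*l^4 + 6*l^3 + l^2 - 7*l + 2) + (-3*l^3 - 2*l^2 + 4*l + 3)*(28*l^3 - 18*l^2 - 2*l + 7)/(-7*l^4 + 6*l^3 + l^2 - 7*l + 2)^2 = (-21*l^6 - 28*l^5 + 93*l^4 + 78*l^3 - 62*l^2 - 14*l + 29)/(49*l^8 - 84*l^7 + 22*l^6 + 110*l^5 - 111*l^4 + 10*l^3 + 53*l^2 - 28*l + 4)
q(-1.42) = -0.06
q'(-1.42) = 0.07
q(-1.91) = -0.08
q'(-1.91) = 0.02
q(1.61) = 0.29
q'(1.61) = 0.16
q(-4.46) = -0.07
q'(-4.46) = -0.01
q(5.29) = 0.10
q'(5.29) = -0.02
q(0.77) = -1.40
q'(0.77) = 5.96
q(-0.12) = 0.88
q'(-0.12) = 3.67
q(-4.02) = -0.07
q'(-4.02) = -0.01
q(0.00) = 1.50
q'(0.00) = 7.25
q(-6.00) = -0.05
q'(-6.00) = -0.00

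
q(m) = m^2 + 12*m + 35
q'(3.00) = 18.00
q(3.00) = 80.00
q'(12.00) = 36.00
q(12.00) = 323.00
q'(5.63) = 23.26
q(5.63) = 134.26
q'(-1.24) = 9.52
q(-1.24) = 21.66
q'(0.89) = 13.78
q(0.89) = 46.47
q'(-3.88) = 4.24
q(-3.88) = 3.49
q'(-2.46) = 7.08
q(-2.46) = 11.53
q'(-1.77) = 8.46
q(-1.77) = 16.89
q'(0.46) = 12.92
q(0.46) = 40.73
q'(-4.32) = 3.36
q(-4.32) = 1.82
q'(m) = 2*m + 12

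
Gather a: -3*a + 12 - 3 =9 - 3*a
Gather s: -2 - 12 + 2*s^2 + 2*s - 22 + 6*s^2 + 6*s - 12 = 8*s^2 + 8*s - 48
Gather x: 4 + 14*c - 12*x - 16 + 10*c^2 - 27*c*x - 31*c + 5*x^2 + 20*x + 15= 10*c^2 - 17*c + 5*x^2 + x*(8 - 27*c) + 3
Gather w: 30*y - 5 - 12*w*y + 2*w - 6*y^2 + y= w*(2 - 12*y) - 6*y^2 + 31*y - 5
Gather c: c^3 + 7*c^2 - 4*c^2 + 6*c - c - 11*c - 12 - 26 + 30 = c^3 + 3*c^2 - 6*c - 8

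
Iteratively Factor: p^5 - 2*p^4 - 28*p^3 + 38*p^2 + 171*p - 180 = (p + 4)*(p^4 - 6*p^3 - 4*p^2 + 54*p - 45) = (p - 3)*(p + 4)*(p^3 - 3*p^2 - 13*p + 15) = (p - 3)*(p + 3)*(p + 4)*(p^2 - 6*p + 5) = (p - 3)*(p - 1)*(p + 3)*(p + 4)*(p - 5)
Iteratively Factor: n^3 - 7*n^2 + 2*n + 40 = (n - 5)*(n^2 - 2*n - 8) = (n - 5)*(n + 2)*(n - 4)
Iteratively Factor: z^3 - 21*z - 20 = (z + 4)*(z^2 - 4*z - 5) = (z - 5)*(z + 4)*(z + 1)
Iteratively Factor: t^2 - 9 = (t + 3)*(t - 3)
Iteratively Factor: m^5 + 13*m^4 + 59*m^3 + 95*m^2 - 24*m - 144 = (m + 3)*(m^4 + 10*m^3 + 29*m^2 + 8*m - 48) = (m + 3)*(m + 4)*(m^3 + 6*m^2 + 5*m - 12) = (m + 3)*(m + 4)^2*(m^2 + 2*m - 3) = (m - 1)*(m + 3)*(m + 4)^2*(m + 3)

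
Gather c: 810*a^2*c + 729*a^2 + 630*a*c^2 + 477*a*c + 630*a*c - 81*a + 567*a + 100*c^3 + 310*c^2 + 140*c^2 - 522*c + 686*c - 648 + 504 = 729*a^2 + 486*a + 100*c^3 + c^2*(630*a + 450) + c*(810*a^2 + 1107*a + 164) - 144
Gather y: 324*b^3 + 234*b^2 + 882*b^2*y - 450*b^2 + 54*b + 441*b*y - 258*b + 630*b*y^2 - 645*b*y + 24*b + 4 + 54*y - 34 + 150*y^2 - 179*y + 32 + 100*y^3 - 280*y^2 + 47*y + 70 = 324*b^3 - 216*b^2 - 180*b + 100*y^3 + y^2*(630*b - 130) + y*(882*b^2 - 204*b - 78) + 72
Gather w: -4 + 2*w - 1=2*w - 5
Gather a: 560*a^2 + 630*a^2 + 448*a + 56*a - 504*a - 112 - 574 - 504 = 1190*a^2 - 1190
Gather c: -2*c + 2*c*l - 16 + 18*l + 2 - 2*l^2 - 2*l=c*(2*l - 2) - 2*l^2 + 16*l - 14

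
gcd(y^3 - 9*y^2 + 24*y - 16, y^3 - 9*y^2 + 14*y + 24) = y - 4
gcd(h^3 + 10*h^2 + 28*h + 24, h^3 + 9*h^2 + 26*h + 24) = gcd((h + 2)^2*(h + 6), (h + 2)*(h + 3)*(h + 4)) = h + 2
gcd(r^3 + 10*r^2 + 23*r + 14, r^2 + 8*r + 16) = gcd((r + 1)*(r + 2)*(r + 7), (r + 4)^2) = 1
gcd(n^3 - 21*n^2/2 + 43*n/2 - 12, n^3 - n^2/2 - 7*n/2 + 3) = n^2 - 5*n/2 + 3/2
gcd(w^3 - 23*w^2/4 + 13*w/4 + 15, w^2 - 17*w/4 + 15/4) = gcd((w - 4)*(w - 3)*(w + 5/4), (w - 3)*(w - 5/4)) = w - 3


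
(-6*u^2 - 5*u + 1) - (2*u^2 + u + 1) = -8*u^2 - 6*u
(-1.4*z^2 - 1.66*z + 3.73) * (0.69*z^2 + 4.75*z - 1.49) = -0.966*z^4 - 7.7954*z^3 - 3.2253*z^2 + 20.1909*z - 5.5577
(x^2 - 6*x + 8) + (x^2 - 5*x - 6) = 2*x^2 - 11*x + 2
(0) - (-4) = 4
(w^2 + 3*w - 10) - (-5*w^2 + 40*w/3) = 6*w^2 - 31*w/3 - 10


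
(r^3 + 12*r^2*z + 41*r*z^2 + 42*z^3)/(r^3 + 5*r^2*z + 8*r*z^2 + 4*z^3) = (r^2 + 10*r*z + 21*z^2)/(r^2 + 3*r*z + 2*z^2)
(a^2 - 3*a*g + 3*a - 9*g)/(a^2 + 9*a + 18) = (a - 3*g)/(a + 6)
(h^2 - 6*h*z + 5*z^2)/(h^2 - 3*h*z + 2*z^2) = (-h + 5*z)/(-h + 2*z)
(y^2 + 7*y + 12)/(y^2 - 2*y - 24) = (y + 3)/(y - 6)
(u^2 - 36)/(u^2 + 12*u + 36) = (u - 6)/(u + 6)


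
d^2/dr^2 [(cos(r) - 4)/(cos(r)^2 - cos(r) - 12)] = (sin(r)^2 + 3*cos(r) + 1)/(cos(r) + 3)^3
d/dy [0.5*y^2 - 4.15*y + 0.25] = 1.0*y - 4.15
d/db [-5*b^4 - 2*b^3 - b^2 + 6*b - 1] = -20*b^3 - 6*b^2 - 2*b + 6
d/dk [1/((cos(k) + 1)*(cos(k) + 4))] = (2*cos(k) + 5)*sin(k)/((cos(k) + 1)^2*(cos(k) + 4)^2)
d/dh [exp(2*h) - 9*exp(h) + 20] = (2*exp(h) - 9)*exp(h)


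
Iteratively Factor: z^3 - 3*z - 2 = (z + 1)*(z^2 - z - 2) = (z - 2)*(z + 1)*(z + 1)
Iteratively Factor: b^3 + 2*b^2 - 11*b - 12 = (b + 1)*(b^2 + b - 12) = (b - 3)*(b + 1)*(b + 4)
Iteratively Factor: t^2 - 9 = (t - 3)*(t + 3)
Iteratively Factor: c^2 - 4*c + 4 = (c - 2)*(c - 2)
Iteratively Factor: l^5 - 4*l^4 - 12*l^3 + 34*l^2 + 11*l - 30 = (l + 1)*(l^4 - 5*l^3 - 7*l^2 + 41*l - 30) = (l + 1)*(l + 3)*(l^3 - 8*l^2 + 17*l - 10) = (l - 2)*(l + 1)*(l + 3)*(l^2 - 6*l + 5) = (l - 5)*(l - 2)*(l + 1)*(l + 3)*(l - 1)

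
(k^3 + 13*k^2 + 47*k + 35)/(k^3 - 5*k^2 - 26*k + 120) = (k^2 + 8*k + 7)/(k^2 - 10*k + 24)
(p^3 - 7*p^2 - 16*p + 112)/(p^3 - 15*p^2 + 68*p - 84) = (p^2 - 16)/(p^2 - 8*p + 12)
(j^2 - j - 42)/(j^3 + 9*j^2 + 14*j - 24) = (j - 7)/(j^2 + 3*j - 4)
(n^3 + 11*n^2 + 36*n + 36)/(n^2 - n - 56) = (n^3 + 11*n^2 + 36*n + 36)/(n^2 - n - 56)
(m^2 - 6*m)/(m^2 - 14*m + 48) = m/(m - 8)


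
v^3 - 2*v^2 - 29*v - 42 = (v - 7)*(v + 2)*(v + 3)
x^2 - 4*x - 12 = (x - 6)*(x + 2)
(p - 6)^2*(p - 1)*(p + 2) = p^4 - 11*p^3 + 22*p^2 + 60*p - 72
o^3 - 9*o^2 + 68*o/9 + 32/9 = (o - 8)*(o - 4/3)*(o + 1/3)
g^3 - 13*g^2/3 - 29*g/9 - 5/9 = (g - 5)*(g + 1/3)^2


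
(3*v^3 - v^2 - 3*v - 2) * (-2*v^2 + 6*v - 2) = -6*v^5 + 20*v^4 - 6*v^3 - 12*v^2 - 6*v + 4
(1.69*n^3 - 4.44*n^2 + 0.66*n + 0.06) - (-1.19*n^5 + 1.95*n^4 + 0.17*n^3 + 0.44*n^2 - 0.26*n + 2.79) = 1.19*n^5 - 1.95*n^4 + 1.52*n^3 - 4.88*n^2 + 0.92*n - 2.73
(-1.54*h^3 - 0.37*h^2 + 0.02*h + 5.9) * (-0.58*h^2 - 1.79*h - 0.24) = 0.8932*h^5 + 2.9712*h^4 + 1.0203*h^3 - 3.369*h^2 - 10.5658*h - 1.416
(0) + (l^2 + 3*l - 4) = l^2 + 3*l - 4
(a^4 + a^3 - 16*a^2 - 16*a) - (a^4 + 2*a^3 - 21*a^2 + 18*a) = -a^3 + 5*a^2 - 34*a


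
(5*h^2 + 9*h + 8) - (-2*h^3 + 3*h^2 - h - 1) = 2*h^3 + 2*h^2 + 10*h + 9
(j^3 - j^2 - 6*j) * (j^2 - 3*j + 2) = j^5 - 4*j^4 - j^3 + 16*j^2 - 12*j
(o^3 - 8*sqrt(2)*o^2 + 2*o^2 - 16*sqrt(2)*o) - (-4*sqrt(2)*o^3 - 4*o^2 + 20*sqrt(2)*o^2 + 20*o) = o^3 + 4*sqrt(2)*o^3 - 28*sqrt(2)*o^2 + 6*o^2 - 16*sqrt(2)*o - 20*o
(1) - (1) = 0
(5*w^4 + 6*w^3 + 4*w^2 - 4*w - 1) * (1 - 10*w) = -50*w^5 - 55*w^4 - 34*w^3 + 44*w^2 + 6*w - 1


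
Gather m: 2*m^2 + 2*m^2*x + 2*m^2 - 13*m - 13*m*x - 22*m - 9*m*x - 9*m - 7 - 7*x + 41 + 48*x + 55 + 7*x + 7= m^2*(2*x + 4) + m*(-22*x - 44) + 48*x + 96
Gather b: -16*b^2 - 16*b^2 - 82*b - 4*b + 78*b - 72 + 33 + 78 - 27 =-32*b^2 - 8*b + 12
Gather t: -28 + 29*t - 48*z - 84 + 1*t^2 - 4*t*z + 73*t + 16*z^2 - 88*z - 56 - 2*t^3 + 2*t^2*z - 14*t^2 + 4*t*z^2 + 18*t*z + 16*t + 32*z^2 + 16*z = -2*t^3 + t^2*(2*z - 13) + t*(4*z^2 + 14*z + 118) + 48*z^2 - 120*z - 168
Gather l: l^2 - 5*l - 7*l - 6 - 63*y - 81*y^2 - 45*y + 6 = l^2 - 12*l - 81*y^2 - 108*y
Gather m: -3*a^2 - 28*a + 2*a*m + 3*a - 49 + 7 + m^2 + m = -3*a^2 - 25*a + m^2 + m*(2*a + 1) - 42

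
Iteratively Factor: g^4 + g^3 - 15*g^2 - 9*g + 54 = (g + 3)*(g^3 - 2*g^2 - 9*g + 18) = (g + 3)^2*(g^2 - 5*g + 6) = (g - 3)*(g + 3)^2*(g - 2)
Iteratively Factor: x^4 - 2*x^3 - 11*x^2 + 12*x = (x + 3)*(x^3 - 5*x^2 + 4*x) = (x - 1)*(x + 3)*(x^2 - 4*x) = (x - 4)*(x - 1)*(x + 3)*(x)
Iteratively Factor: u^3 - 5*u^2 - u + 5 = (u - 1)*(u^2 - 4*u - 5) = (u - 5)*(u - 1)*(u + 1)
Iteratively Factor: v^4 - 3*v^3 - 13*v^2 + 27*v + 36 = (v - 4)*(v^3 + v^2 - 9*v - 9) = (v - 4)*(v + 1)*(v^2 - 9) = (v - 4)*(v + 1)*(v + 3)*(v - 3)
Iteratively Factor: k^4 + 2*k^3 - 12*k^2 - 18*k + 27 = (k + 3)*(k^3 - k^2 - 9*k + 9) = (k + 3)^2*(k^2 - 4*k + 3) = (k - 3)*(k + 3)^2*(k - 1)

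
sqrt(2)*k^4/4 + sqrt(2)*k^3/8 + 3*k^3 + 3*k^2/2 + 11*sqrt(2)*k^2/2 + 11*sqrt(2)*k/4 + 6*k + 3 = (k/2 + sqrt(2))*(k + 1/2)*(k + 3*sqrt(2))*(sqrt(2)*k/2 + 1)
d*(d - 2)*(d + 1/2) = d^3 - 3*d^2/2 - d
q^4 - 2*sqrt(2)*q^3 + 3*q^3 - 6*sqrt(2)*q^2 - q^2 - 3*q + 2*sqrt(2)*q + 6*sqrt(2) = (q - 1)*(q + 1)*(q + 3)*(q - 2*sqrt(2))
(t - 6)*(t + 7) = t^2 + t - 42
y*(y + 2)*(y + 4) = y^3 + 6*y^2 + 8*y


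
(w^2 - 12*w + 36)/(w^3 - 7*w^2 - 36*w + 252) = (w - 6)/(w^2 - w - 42)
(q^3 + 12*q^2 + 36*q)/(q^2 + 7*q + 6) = q*(q + 6)/(q + 1)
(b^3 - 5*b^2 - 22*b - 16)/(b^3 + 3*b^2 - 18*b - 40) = (b^2 - 7*b - 8)/(b^2 + b - 20)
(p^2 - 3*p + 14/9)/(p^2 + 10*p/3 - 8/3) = (p - 7/3)/(p + 4)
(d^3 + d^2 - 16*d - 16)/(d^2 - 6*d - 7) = (d^2 - 16)/(d - 7)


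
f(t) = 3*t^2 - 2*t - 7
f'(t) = 6*t - 2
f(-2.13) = 10.87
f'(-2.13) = -14.78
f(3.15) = 16.47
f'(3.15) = 16.90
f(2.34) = 4.75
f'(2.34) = 12.04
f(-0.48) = -5.35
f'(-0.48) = -4.88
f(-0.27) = -6.24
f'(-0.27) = -3.62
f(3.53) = 23.32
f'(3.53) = 19.18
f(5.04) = 59.12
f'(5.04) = 28.24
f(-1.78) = 6.07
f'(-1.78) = -12.68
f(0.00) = -7.00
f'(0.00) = -2.00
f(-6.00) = 113.00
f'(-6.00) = -38.00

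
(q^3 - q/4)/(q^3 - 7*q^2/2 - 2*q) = (q - 1/2)/(q - 4)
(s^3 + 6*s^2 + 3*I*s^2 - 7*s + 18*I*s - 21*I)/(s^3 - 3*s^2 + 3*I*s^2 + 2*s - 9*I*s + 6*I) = (s + 7)/(s - 2)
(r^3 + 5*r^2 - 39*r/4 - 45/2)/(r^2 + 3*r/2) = r + 7/2 - 15/r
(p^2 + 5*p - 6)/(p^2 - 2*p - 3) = (-p^2 - 5*p + 6)/(-p^2 + 2*p + 3)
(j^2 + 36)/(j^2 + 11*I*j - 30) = (j - 6*I)/(j + 5*I)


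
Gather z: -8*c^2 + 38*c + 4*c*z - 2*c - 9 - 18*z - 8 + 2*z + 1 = -8*c^2 + 36*c + z*(4*c - 16) - 16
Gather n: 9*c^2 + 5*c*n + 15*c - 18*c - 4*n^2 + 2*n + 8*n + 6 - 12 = 9*c^2 - 3*c - 4*n^2 + n*(5*c + 10) - 6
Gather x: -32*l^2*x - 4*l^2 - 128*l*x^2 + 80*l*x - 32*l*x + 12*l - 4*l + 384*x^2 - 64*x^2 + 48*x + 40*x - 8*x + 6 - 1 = -4*l^2 + 8*l + x^2*(320 - 128*l) + x*(-32*l^2 + 48*l + 80) + 5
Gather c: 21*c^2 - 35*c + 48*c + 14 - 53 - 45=21*c^2 + 13*c - 84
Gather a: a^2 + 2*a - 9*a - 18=a^2 - 7*a - 18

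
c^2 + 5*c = c*(c + 5)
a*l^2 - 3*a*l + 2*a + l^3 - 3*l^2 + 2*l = (a + l)*(l - 2)*(l - 1)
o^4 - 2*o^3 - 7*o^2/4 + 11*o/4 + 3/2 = (o - 2)*(o - 3/2)*(o + 1/2)*(o + 1)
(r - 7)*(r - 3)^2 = r^3 - 13*r^2 + 51*r - 63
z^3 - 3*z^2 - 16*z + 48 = (z - 4)*(z - 3)*(z + 4)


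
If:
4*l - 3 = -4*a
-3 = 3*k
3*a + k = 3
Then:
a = 4/3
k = -1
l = -7/12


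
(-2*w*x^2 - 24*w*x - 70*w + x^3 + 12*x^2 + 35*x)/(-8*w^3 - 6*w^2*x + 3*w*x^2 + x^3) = (x^2 + 12*x + 35)/(4*w^2 + 5*w*x + x^2)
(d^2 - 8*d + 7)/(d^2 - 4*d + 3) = (d - 7)/(d - 3)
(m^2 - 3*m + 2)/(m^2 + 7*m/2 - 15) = 2*(m^2 - 3*m + 2)/(2*m^2 + 7*m - 30)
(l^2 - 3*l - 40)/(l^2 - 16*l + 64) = (l + 5)/(l - 8)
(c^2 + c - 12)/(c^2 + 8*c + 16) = (c - 3)/(c + 4)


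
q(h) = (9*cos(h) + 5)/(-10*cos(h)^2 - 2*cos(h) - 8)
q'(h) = (-20*sin(h)*cos(h) - 2*sin(h))*(9*cos(h) + 5)/(-10*cos(h)^2 - 2*cos(h) - 8)^2 - 9*sin(h)/(-10*cos(h)^2 - 2*cos(h) - 8)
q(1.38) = -0.77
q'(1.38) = 0.51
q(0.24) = -0.71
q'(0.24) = -0.08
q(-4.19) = -0.05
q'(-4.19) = 0.86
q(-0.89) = -0.81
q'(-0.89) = 0.16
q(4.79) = -0.69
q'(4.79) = -0.79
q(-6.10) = -0.71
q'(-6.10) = -0.06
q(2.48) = 0.17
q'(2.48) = 0.33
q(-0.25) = -0.71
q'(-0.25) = 0.08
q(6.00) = -0.71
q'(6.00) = 0.09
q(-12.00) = -0.75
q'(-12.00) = -0.16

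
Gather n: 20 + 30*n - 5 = 30*n + 15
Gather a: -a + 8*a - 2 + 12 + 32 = 7*a + 42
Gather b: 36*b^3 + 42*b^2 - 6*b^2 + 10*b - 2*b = 36*b^3 + 36*b^2 + 8*b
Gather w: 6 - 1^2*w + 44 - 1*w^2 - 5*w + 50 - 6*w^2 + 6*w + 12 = 112 - 7*w^2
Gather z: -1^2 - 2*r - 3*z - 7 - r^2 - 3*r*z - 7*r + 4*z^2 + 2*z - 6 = -r^2 - 9*r + 4*z^2 + z*(-3*r - 1) - 14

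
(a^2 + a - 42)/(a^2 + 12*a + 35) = (a - 6)/(a + 5)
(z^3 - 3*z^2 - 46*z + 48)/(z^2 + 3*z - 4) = (z^2 - 2*z - 48)/(z + 4)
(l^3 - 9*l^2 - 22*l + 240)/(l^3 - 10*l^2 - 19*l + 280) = (l - 6)/(l - 7)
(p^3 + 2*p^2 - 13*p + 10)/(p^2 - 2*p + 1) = (p^2 + 3*p - 10)/(p - 1)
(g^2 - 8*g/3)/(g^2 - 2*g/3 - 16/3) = g/(g + 2)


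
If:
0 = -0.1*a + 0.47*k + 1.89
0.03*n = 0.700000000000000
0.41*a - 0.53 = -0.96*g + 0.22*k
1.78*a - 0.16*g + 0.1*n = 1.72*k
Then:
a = -6.31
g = 2.02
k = -5.36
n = 23.33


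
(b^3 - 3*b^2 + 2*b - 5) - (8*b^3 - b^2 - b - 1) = -7*b^3 - 2*b^2 + 3*b - 4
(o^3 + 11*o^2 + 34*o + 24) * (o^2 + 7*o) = o^5 + 18*o^4 + 111*o^3 + 262*o^2 + 168*o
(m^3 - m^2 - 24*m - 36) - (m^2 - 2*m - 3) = m^3 - 2*m^2 - 22*m - 33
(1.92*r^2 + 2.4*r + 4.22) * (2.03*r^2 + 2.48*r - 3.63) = 3.8976*r^4 + 9.6336*r^3 + 7.549*r^2 + 1.7536*r - 15.3186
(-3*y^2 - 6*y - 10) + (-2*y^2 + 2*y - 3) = -5*y^2 - 4*y - 13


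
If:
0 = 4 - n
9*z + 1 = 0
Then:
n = 4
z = -1/9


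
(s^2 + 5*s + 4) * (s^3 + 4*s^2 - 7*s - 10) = s^5 + 9*s^4 + 17*s^3 - 29*s^2 - 78*s - 40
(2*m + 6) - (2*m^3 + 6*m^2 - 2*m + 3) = -2*m^3 - 6*m^2 + 4*m + 3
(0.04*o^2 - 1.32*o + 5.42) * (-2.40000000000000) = -0.096*o^2 + 3.168*o - 13.008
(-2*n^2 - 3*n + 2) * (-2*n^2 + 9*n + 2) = 4*n^4 - 12*n^3 - 35*n^2 + 12*n + 4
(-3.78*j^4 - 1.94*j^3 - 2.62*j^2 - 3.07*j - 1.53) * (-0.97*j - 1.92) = 3.6666*j^5 + 9.1394*j^4 + 6.2662*j^3 + 8.0083*j^2 + 7.3785*j + 2.9376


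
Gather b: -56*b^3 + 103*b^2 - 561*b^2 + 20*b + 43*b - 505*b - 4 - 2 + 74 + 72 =-56*b^3 - 458*b^2 - 442*b + 140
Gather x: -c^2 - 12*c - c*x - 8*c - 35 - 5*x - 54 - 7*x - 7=-c^2 - 20*c + x*(-c - 12) - 96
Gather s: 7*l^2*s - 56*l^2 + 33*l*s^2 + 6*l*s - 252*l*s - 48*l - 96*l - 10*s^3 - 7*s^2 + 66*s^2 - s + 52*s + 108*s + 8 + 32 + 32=-56*l^2 - 144*l - 10*s^3 + s^2*(33*l + 59) + s*(7*l^2 - 246*l + 159) + 72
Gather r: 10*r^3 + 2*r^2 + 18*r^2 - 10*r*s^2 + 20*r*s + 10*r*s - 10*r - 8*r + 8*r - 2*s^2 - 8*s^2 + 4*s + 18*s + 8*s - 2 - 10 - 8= 10*r^3 + 20*r^2 + r*(-10*s^2 + 30*s - 10) - 10*s^2 + 30*s - 20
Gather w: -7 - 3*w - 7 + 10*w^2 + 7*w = 10*w^2 + 4*w - 14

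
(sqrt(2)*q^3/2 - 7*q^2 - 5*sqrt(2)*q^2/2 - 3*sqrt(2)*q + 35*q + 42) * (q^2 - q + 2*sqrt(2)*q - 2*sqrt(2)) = sqrt(2)*q^5/2 - 5*q^4 - 3*sqrt(2)*q^4 - 29*sqrt(2)*q^3/2 + 30*q^3 + 5*q^2 + 87*sqrt(2)*q^2 - 30*q + 14*sqrt(2)*q - 84*sqrt(2)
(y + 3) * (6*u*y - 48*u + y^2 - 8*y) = 6*u*y^2 - 30*u*y - 144*u + y^3 - 5*y^2 - 24*y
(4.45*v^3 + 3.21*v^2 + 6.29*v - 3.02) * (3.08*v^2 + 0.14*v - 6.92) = 13.706*v^5 + 10.5098*v^4 - 10.9714*v^3 - 30.6342*v^2 - 43.9496*v + 20.8984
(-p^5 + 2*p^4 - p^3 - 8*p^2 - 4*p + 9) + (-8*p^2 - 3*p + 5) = -p^5 + 2*p^4 - p^3 - 16*p^2 - 7*p + 14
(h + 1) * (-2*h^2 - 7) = -2*h^3 - 2*h^2 - 7*h - 7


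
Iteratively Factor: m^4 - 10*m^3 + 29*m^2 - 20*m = (m - 4)*(m^3 - 6*m^2 + 5*m) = m*(m - 4)*(m^2 - 6*m + 5) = m*(m - 4)*(m - 1)*(m - 5)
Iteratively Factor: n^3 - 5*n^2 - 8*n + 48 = (n + 3)*(n^2 - 8*n + 16) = (n - 4)*(n + 3)*(n - 4)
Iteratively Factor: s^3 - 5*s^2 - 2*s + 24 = (s + 2)*(s^2 - 7*s + 12) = (s - 4)*(s + 2)*(s - 3)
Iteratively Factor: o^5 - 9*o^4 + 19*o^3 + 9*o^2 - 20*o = (o)*(o^4 - 9*o^3 + 19*o^2 + 9*o - 20) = o*(o - 1)*(o^3 - 8*o^2 + 11*o + 20) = o*(o - 5)*(o - 1)*(o^2 - 3*o - 4) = o*(o - 5)*(o - 4)*(o - 1)*(o + 1)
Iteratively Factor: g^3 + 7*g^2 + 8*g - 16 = (g - 1)*(g^2 + 8*g + 16) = (g - 1)*(g + 4)*(g + 4)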